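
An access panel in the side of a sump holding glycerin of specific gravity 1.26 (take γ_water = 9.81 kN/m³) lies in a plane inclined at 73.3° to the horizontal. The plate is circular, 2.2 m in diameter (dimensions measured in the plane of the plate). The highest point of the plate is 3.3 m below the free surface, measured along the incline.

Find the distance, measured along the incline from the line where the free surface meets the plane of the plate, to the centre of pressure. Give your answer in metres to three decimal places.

y_p = 4.469 m

γ = 1.26 × 9.81 = 12.3606 kN/m³.
Let θ = 73.3° be the plate's angle to the horizontal; measure y along the incline from where the plane meets the free surface. Vertical depth h = y·sinθ with sinθ = 0.957822.
The centroid is at the centre, 1.1 m below the top of the plate, so y_c = 3.3 + 1.1 = 4.4 m and h_c = 4.4 × 0.957822 = 4.21442 m.
A = π(1.1)² = 3.80133 m².
Resultant F = γ·h_c·A = 12.3606 × 4.21442 × 3.80133 = 198.022 kN.
I_c = πr⁴/4 = π × 1.1⁴/4 = 1.1499 m⁴.
Centre of pressure: y_p = y_c + I_c/(y_c·A) = 4.4 + 1.1499/(4.4 × 3.80133) = 4.4 + 0.0687499 = 4.46875 m along the plane.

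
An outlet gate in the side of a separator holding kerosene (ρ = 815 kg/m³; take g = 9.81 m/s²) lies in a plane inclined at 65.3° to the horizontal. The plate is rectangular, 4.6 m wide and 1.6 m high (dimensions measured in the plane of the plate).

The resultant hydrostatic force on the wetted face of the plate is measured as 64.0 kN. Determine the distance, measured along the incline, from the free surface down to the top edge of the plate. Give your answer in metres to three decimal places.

γ = ρg = 815 × 9.81 / 1000 = 7.99515 kN/m³.
A = 4.6 × 1.6 = 7.36 m².
From F = γ·h_c·A, the centroid depth is h_c = 64.0/(7.99515 × 7.36) = 1.08762 m.
Let θ = 65.3° be the plate's angle to the horizontal; measure y along the incline from where the plane meets the free surface. Vertical depth h = y·sinθ with sinθ = 0.908508.
Along the incline, y_c = h_c/sinθ = 1.08762/0.908508 = 1.19715 m.
The centroid lies 1.6/2 = 0.8 m below the top edge, so the top edge sits at y_top = 1.19715 − 0.8 = 0.39715 m along the incline.

y_top ≈ 0.397 m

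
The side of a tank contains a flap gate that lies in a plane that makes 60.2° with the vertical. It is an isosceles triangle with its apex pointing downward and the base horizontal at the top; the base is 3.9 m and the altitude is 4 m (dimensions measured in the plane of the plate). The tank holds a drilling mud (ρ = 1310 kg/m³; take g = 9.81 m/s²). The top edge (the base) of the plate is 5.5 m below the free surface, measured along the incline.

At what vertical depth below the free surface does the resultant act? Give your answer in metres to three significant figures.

γ = ρg = 1310 × 9.81 / 1000 = 12.8511 kN/m³.
The plate makes 60.2° with the vertical, i.e. θ = 90° − 60.2° = 29.8° to the horizontal. Measuring y along the incline from the free-surface line, vertical depth h = y·sinθ with sinθ = 0.496974.
With the apex down, the centroid sits h/3 = 4/3 = 1.33333 m below the base (the top edge), so y_c = 5.5 + 1.33333 = 6.83333 m and h_c = 6.83333 × 0.496974 = 3.39599 m.
A = ½ × 3.9 × 4 = 7.8 m².
Resultant F = γ·h_c·A = 12.8511 × 3.39599 × 7.8 = 340.409 kN.
I_c = b·h³/36 = 3.9 × 4³/36 = 6.93333 m⁴.
Centre of pressure: y_p = y_c + I_c/(y_c·A) = 6.83333 + 6.93333/(6.83333 × 7.8) = 6.83333 + 0.130081 = 6.96341 m along the plane.
Vertically, h_p = y_p·sinθ = 6.96341 × 0.496974 = 3.46063 m.

h_p = 3.46 m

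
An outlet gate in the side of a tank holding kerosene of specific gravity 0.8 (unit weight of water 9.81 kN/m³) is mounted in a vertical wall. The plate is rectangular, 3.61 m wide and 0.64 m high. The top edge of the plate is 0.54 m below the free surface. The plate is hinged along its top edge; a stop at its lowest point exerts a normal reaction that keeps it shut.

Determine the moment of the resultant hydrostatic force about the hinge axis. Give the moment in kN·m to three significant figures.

γ = 0.8 × 9.81 = 7.848 kN/m³.
The centroid lies 0.64/2 = 0.32 m below the top edge, so the centroid depth is h_c = 0.54 + 0.32 = 0.86 m.
A = 3.61 × 0.64 = 2.3104 m².
Resultant F = γ·h_c·A = 7.848 × 0.86 × 2.3104 = 15.5935 kN.
I_c = b·h³/12 = 3.61 × 0.64³/12 = 0.0788617 m⁴.
Centre of pressure: y_p = y_c + I_c/(y_c·A) = 0.86 + 0.0788617/(0.86 × 2.3104) = 0.86 + 0.0396899 = 0.89969 m along the plane.
The resultant acts 0.32 + 0.0396899 = 0.35969 m (along the plate) below the hinge at the top edge, so the moment about the hinge is M = F × 0.35969 = 15.5935 × 0.35969 = 5.60883 kN·m.

M ≈ 5.61 kN·m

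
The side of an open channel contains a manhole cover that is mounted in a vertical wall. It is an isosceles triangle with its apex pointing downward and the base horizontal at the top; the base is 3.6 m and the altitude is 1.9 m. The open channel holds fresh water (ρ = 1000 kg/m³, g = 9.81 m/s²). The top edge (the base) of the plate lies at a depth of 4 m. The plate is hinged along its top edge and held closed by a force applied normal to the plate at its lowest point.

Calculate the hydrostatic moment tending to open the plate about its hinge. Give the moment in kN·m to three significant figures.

γ = ρg = 1000 × 9.81 = 9810 N/m³ = 9.81 kN/m³.
With the apex down, the centroid sits h/3 = 1.9/3 = 0.633333 m below the base (the top edge), so the centroid depth is h_c = 4 + 0.633333 = 4.63333 m.
A = ½ × 3.6 × 1.9 = 3.42 m².
Resultant F = γ·h_c·A = 9.81 × 4.63333 × 3.42 = 155.449 kN.
I_c = b·h³/36 = 3.6 × 1.9³/36 = 0.6859 m⁴.
Centre of pressure: y_p = y_c + I_c/(y_c·A) = 4.63333 + 0.6859/(4.63333 × 3.42) = 4.63333 + 0.0432854 = 4.67662 m along the plane.
The resultant acts 0.633333 + 0.0432854 = 0.676618 m (along the plate) below the hinge at the top edge, so the moment about the hinge is M = F × 0.676618 = 155.449 × 0.676618 = 105.18 kN·m.

M ≈ 105 kN·m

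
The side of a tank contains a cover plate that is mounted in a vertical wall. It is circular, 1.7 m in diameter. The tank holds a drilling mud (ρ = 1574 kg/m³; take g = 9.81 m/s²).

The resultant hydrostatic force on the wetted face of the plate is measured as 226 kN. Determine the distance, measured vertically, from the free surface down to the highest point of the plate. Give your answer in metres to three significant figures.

γ = ρg = 1574 × 9.81 / 1000 = 15.44094 kN/m³.
A = π(0.85)² = 2.2698 m².
From F = γ·h_c·A, the centroid depth is h_c = 226/(15.44094 × 2.2698) = 6.44833 m.
The centroid is at the centre, 0.85 m below the top of the plate, so the highest point sits at h_top = 6.44833 − 0.85 = 5.59833 m below the surface.

d_top ≈ 5.60 m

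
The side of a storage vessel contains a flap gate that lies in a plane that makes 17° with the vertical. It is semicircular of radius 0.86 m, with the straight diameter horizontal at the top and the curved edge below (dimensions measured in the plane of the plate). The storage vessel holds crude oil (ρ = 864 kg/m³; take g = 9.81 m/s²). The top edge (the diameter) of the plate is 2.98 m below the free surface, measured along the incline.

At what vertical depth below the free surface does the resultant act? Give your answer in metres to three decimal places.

γ = ρg = 864 × 9.81 / 1000 = 8.47584 kN/m³.
The plate makes 17° with the vertical, i.e. θ = 90° − 17° = 73° to the horizontal. Measuring y along the incline from the free-surface line, vertical depth h = y·sinθ with sinθ = 0.956305.
The centroid of a semicircle lies 4r/(3π) = 0.364995 m from the diameter, here below the top edge, so y_c = 2.98 + 0.364995 = 3.34499 m and h_c = 3.34499 × 0.956305 = 3.19883 m.
A = πr²/2 = π × 0.86²/2 = 1.16176 m².
Resultant F = γ·h_c·A = 8.47584 × 3.19883 × 1.16176 = 31.4985 kN.
I_c = (π/8 − 8/(9π))·r⁴ = 0.109757 × 0.86⁴ = 0.060038 m⁴.
Centre of pressure: y_p = y_c + I_c/(y_c·A) = 3.34499 + 0.060038/(3.34499 × 1.16176) = 3.34499 + 0.0154495 = 3.36044 m along the plane.
Vertically, h_p = y_p·sinθ = 3.36044 × 0.956305 = 3.21361 m.

h_p = 3.214 m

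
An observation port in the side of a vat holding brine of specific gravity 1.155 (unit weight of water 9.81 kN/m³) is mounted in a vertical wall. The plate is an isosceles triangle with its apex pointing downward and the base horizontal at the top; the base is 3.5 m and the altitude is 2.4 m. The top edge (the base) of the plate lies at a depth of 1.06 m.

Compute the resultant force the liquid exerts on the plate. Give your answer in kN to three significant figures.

γ = 1.155 × 9.81 = 11.33055 kN/m³.
With the apex down, the centroid sits h/3 = 2.4/3 = 0.8 m below the base (the top edge), so the centroid depth is h_c = 1.06 + 0.8 = 1.86 m.
A = ½ × 3.5 × 2.4 = 4.2 m².
Resultant F = γ·h_c·A = 11.33055 × 1.86 × 4.2 = 88.5143 kN.

F ≈ 88.5 kN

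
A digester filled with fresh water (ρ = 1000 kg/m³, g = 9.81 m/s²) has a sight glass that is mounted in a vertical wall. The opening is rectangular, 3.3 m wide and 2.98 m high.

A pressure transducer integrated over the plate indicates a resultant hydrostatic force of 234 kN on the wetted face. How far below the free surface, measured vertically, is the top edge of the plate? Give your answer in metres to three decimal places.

γ = ρg = 1000 × 9.81 = 9810 N/m³ = 9.81 kN/m³.
A = 3.3 × 2.98 = 9.834 m².
From F = γ·h_c·A, the centroid depth is h_c = 234/(9.81 × 9.834) = 2.42559 m.
The centroid lies 2.98/2 = 1.49 m below the top edge, so the top edge sits at h_top = 2.42559 − 1.49 = 0.93559 m below the surface.

d_top ≈ 0.936 m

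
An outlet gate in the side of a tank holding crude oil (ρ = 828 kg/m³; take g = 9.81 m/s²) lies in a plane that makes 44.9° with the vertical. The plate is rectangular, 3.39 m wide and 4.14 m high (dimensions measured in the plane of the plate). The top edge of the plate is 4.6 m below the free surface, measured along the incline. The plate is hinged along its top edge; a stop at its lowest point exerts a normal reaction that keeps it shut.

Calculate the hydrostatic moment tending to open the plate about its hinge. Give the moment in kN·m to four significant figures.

M ≈ 1230 kN·m

γ = ρg = 828 × 9.81 / 1000 = 8.12268 kN/m³.
The plate makes 44.9° with the vertical, i.e. θ = 90° − 44.9° = 45.1° to the horizontal. Measuring y along the incline from the free-surface line, vertical depth h = y·sinθ with sinθ = 0.708340.
The centroid lies 4.14/2 = 2.07 m below the top edge, so y_c = 4.6 + 2.07 = 6.67 m and h_c = 6.67 × 0.708340 = 4.72463 m.
A = 3.39 × 4.14 = 14.0346 m².
Resultant F = γ·h_c·A = 8.12268 × 4.72463 × 14.0346 = 538.601 kN.
I_c = b·h³/12 = 3.39 × 4.14³/12 = 20.0456 m⁴.
Centre of pressure: y_p = y_c + I_c/(y_c·A) = 6.67 + 20.0456/(6.67 × 14.0346) = 6.67 + 0.214138 = 6.88414 m along the plane.
The resultant acts 2.07 + 0.214138 = 2.28414 m (along the plate) below the hinge at the top edge, so the moment about the hinge is M = F × 2.28414 = 538.601 × 2.28414 = 1230.24 kN·m.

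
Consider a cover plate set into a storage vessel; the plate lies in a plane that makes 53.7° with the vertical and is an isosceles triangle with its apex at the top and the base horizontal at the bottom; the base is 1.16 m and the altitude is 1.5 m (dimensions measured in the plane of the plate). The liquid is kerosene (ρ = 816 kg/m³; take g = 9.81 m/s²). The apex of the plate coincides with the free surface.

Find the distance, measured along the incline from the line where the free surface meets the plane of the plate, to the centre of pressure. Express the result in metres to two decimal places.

y_p = 1.13 m

γ = ρg = 816 × 9.81 / 1000 = 8.00496 kN/m³.
The plate makes 53.7° with the vertical, i.e. θ = 90° − 53.7° = 36.3° to the horizontal. Measuring y along the incline from the free-surface line, vertical depth h = y·sinθ with sinθ = 0.592013.
With the apex up, the centroid sits 2h/3 = 2 × 1.5/3 = 1 m below the apex, so y_c = 1 m and h_c = 1 × 0.592013 = 0.592013 m.
A = ½ × 1.16 × 1.5 = 0.87 m².
Resultant F = γ·h_c·A = 8.00496 × 0.592013 × 0.87 = 4.12297 kN.
I_c = b·h³/36 = 1.16 × 1.5³/36 = 0.10875 m⁴.
Centre of pressure: y_p = y_c + I_c/(y_c·A) = 1 + 0.10875/(1 × 0.87) = 1 + 0.125 = 1.125 m along the plane.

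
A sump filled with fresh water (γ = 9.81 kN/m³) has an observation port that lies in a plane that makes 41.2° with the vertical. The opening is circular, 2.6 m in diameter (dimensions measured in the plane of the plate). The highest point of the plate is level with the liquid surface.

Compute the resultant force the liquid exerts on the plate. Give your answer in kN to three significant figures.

γ = 9.81 kN/m³.
The plate makes 41.2° with the vertical, i.e. θ = 90° − 41.2° = 48.8° to the horizontal. Measuring y along the incline from the free-surface line, vertical depth h = y·sinθ with sinθ = 0.752415.
The centroid is at the centre, 1.3 m below the top of the plate, so y_c = 1.3 m and h_c = 1.3 × 0.752415 = 0.978139 m.
A = π(1.3)² = 5.30929 m².
Resultant F = γ·h_c·A = 9.81 × 0.978139 × 5.30929 = 50.9455 kN.

F ≈ 50.9 kN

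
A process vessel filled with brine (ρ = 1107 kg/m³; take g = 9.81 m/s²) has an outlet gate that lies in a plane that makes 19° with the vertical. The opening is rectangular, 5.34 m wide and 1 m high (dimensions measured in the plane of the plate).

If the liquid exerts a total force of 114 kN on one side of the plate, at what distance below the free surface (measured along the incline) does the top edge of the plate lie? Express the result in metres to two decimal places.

γ = ρg = 1107 × 9.81 / 1000 = 10.85967 kN/m³.
A = 5.34 × 1 = 5.34 m².
From F = γ·h_c·A, the centroid depth is h_c = 114/(10.85967 × 5.34) = 1.96583 m.
The plate makes 19° with the vertical, i.e. θ = 90° − 19° = 71° to the horizontal. Measuring y along the incline from the free-surface line, vertical depth h = y·sinθ with sinθ = 0.945519.
Along the incline, y_c = h_c/sinθ = 1.96583/0.945519 = 2.0791 m.
The centroid lies 1/2 = 0.5 m below the top edge, so the top edge sits at y_top = 2.0791 − 0.5 = 1.5791 m along the incline.

y_top ≈ 1.58 m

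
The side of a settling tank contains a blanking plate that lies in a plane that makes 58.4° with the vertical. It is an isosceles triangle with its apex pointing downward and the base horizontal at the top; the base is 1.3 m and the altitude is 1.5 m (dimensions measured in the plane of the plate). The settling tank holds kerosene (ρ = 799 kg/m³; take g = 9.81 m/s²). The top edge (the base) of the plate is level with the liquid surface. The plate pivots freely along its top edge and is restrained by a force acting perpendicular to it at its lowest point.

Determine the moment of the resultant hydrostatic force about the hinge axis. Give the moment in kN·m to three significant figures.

M ≈ 1.50 kN·m

γ = ρg = 799 × 9.81 / 1000 = 7.83819 kN/m³.
The plate makes 58.4° with the vertical, i.e. θ = 90° − 58.4° = 31.6° to the horizontal. Measuring y along the incline from the free-surface line, vertical depth h = y·sinθ with sinθ = 0.523986.
With the apex down, the centroid sits h/3 = 1.5/3 = 0.5 m below the base (the top edge), so y_c = 0.5 m and h_c = 0.5 × 0.523986 = 0.261993 m.
A = ½ × 1.3 × 1.5 = 0.975 m².
Resultant F = γ·h_c·A = 7.83819 × 0.261993 × 0.975 = 2.00221 kN.
I_c = b·h³/36 = 1.3 × 1.5³/36 = 0.121875 m⁴.
Centre of pressure: y_p = y_c + I_c/(y_c·A) = 0.5 + 0.121875/(0.5 × 0.975) = 0.5 + 0.25 = 0.75 m along the plane.
The resultant acts 0.5 + 0.25 = 0.75 m (along the plate) below the hinge at the top edge, so the moment about the hinge is M = F × 0.75 = 2.00221 × 0.75 = 1.50166 kN·m.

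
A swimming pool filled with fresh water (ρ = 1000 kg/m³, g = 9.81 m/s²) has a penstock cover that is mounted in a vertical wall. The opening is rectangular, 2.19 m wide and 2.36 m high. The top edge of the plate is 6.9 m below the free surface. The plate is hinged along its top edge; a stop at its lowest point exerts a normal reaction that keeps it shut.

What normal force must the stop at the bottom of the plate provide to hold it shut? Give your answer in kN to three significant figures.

P ≈ 215 kN

γ = ρg = 1000 × 9.81 = 9810 N/m³ = 9.81 kN/m³.
The centroid lies 2.36/2 = 1.18 m below the top edge, so the centroid depth is h_c = 6.9 + 1.18 = 8.08 m.
A = 2.19 × 2.36 = 5.1684 m².
Resultant F = γ·h_c·A = 9.81 × 8.08 × 5.1684 = 409.672 kN.
I_c = b·h³/12 = 2.19 × 2.36³/12 = 2.39883 m⁴.
Centre of pressure: y_p = y_c + I_c/(y_c·A) = 8.08 + 2.39883/(8.08 × 5.1684) = 8.08 + 0.0574423 = 8.13744 m along the plane.
The resultant acts 1.18 + 0.0574423 = 1.23744 m (along the plate) below the hinge at the top edge, so the moment about the hinge is M = F × 1.23744 = 409.672 × 1.23744 = 506.945 kN·m.
A normal force at the bottom, 2.36 m from the hinge, must supply this moment: P = 506.945/2.36 = 214.807 kN.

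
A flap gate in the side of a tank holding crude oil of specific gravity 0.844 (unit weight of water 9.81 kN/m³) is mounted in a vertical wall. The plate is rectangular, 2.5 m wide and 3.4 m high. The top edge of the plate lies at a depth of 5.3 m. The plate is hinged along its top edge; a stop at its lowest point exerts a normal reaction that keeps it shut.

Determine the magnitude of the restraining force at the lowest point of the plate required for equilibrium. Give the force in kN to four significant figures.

γ = 0.844 × 9.81 = 8.27964 kN/m³.
The centroid lies 3.4/2 = 1.7 m below the top edge, so the centroid depth is h_c = 5.3 + 1.7 = 7 m.
A = 2.5 × 3.4 = 8.5 m².
Resultant F = γ·h_c·A = 8.27964 × 7 × 8.5 = 492.639 kN.
I_c = b·h³/12 = 2.5 × 3.4³/12 = 8.18833 m⁴.
Centre of pressure: y_p = y_c + I_c/(y_c·A) = 7 + 8.18833/(7 × 8.5) = 7 + 0.137619 = 7.13762 m along the plane.
The resultant acts 1.7 + 0.137619 = 1.83762 m (along the plate) below the hinge at the top edge, so the moment about the hinge is M = F × 1.83762 = 492.639 × 1.83762 = 905.283 kN·m.
A normal force at the bottom, 3.4 m from the hinge, must supply this moment: P = 905.283/3.4 = 266.26 kN.

P ≈ 266.3 kN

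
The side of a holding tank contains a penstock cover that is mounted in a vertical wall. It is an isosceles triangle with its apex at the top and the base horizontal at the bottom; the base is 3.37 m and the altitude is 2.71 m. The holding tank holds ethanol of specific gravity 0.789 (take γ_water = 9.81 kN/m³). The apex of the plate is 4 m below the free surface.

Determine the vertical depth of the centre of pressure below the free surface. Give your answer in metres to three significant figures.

γ = 0.789 × 9.81 = 7.74009 kN/m³.
With the apex up, the centroid sits 2h/3 = 2 × 2.71/3 = 1.80667 m below the apex, so the centroid depth is h_c = 4 + 1.80667 = 5.80667 m.
A = ½ × 3.37 × 2.71 = 4.56635 m².
Resultant F = γ·h_c·A = 7.74009 × 5.80667 × 4.56635 = 205.231 kN.
I_c = b·h³/36 = 3.37 × 2.71³/36 = 1.8631 m⁴.
Centre of pressure: y_p = y_c + I_c/(y_c·A) = 5.80667 + 1.8631/(5.80667 × 4.56635) = 5.80667 + 0.0702651 = 5.87694 m along the plane.

h_p = 5.88 m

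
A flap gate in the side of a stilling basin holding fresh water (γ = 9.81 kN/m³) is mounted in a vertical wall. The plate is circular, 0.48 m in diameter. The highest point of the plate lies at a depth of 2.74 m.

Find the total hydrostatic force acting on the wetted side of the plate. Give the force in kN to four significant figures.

F ≈ 5.290 kN

γ = 9.81 kN/m³.
The centroid is at the centre, 0.24 m below the top of the plate, so the centroid depth is h_c = 2.74 + 0.24 = 2.98 m.
A = π(0.24)² = 0.180956 m².
Resultant F = γ·h_c·A = 9.81 × 2.98 × 0.180956 = 5.29003 kN.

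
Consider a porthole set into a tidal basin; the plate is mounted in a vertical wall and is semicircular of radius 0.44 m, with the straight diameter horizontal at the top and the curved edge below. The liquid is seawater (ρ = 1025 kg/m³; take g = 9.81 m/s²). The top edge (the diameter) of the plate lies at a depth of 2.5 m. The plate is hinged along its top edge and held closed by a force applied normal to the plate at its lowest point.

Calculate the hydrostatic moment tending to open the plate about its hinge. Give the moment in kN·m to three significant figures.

M ≈ 1.58 kN·m

γ = ρg = 1025 × 9.81 / 1000 = 10.05525 kN/m³.
The centroid of a semicircle lies 4r/(3π) = 0.186742 m from the diameter, here below the top edge, so the centroid depth is h_c = 2.5 + 0.186742 = 2.68674 m.
A = πr²/2 = π × 0.44²/2 = 0.304106 m².
Resultant F = γ·h_c·A = 10.05525 × 2.68674 × 0.304106 = 8.21568 kN.
I_c = (π/8 − 8/(9π))·r⁴ = 0.109757 × 0.44⁴ = 0.0041138 m⁴.
Centre of pressure: y_p = y_c + I_c/(y_c·A) = 2.68674 + 0.0041138/(2.68674 × 0.304106) = 2.68674 + 0.00503492 = 2.69177 m along the plane.
The resultant acts 0.186742 + 0.00503492 = 0.191777 m (along the plate) below the hinge at the top edge, so the moment about the hinge is M = F × 0.191777 = 8.21568 × 0.191777 = 1.57558 kN·m.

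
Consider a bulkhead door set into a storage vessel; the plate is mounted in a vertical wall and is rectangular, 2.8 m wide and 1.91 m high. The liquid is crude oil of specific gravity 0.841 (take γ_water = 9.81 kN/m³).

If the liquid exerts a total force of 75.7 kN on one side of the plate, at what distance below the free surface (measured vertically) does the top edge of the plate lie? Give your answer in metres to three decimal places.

d_top ≈ 0.761 m

γ = 0.841 × 9.81 = 8.25021 kN/m³.
A = 2.8 × 1.91 = 5.348 m².
From F = γ·h_c·A, the centroid depth is h_c = 75.7/(8.25021 × 5.348) = 1.71569 m.
The centroid lies 1.91/2 = 0.955 m below the top edge, so the top edge sits at h_top = 1.71569 − 0.955 = 0.76069 m below the surface.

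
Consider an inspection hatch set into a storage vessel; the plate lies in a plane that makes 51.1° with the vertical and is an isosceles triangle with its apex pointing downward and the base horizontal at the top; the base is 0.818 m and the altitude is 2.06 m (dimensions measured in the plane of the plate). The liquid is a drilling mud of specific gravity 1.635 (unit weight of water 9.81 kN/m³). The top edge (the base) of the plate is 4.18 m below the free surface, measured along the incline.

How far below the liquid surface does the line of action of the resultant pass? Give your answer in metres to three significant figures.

γ = 1.635 × 9.81 = 16.03935 kN/m³.
The plate makes 51.1° with the vertical, i.e. θ = 90° − 51.1° = 38.9° to the horizontal. Measuring y along the incline from the free-surface line, vertical depth h = y·sinθ with sinθ = 0.627963.
With the apex down, the centroid sits h/3 = 2.06/3 = 0.686667 m below the base (the top edge), so y_c = 4.18 + 0.686667 = 4.86667 m and h_c = 4.86667 × 0.627963 = 3.05609 m.
A = ½ × 0.818 × 2.06 = 0.84254 m².
Resultant F = γ·h_c·A = 16.03935 × 3.05609 × 0.84254 = 41.2994 kN.
I_c = b·h³/36 = 0.818 × 2.06³/36 = 0.198633 m⁴.
Centre of pressure: y_p = y_c + I_c/(y_c·A) = 4.86667 + 0.198633/(4.86667 × 0.84254) = 4.86667 + 0.0484428 = 4.91511 m along the plane.
Vertically, h_p = y_p·sinθ = 4.91511 × 0.627963 = 3.08651 m.

h_p = 3.09 m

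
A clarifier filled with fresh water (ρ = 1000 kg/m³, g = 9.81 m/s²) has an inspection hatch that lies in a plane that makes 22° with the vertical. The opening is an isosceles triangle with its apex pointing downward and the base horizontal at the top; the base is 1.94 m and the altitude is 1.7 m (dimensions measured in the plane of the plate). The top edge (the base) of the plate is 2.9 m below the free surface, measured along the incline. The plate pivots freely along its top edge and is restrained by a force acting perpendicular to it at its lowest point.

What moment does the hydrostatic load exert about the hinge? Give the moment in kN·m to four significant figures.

γ = ρg = 1000 × 9.81 = 9810 N/m³ = 9.81 kN/m³.
The plate makes 22° with the vertical, i.e. θ = 90° − 22° = 68° to the horizontal. Measuring y along the incline from the free-surface line, vertical depth h = y·sinθ with sinθ = 0.927184.
With the apex down, the centroid sits h/3 = 1.7/3 = 0.566667 m below the base (the top edge), so y_c = 2.9 + 0.566667 = 3.46667 m and h_c = 3.46667 × 0.927184 = 3.21424 m.
A = ½ × 1.94 × 1.7 = 1.649 m².
Resultant F = γ·h_c·A = 9.81 × 3.21424 × 1.649 = 51.9958 kN.
I_c = b·h³/36 = 1.94 × 1.7³/36 = 0.264756 m⁴.
Centre of pressure: y_p = y_c + I_c/(y_c·A) = 3.46667 + 0.264756/(3.46667 × 1.649) = 3.46667 + 0.046314 = 3.51298 m along the plane.
The resultant acts 0.566667 + 0.046314 = 0.612981 m (along the plate) below the hinge at the top edge, so the moment about the hinge is M = F × 0.612981 = 51.9958 × 0.612981 = 31.8724 kN·m.

M ≈ 31.87 kN·m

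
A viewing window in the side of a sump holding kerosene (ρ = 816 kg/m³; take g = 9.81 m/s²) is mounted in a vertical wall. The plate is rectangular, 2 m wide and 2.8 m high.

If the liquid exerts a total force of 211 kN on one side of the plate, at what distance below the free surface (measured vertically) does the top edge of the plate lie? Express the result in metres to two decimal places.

d_top ≈ 3.31 m

γ = ρg = 816 × 9.81 / 1000 = 8.00496 kN/m³.
A = 2 × 2.8 = 5.6 m².
From F = γ·h_c·A, the centroid depth is h_c = 211/(8.00496 × 5.6) = 4.7069 m.
The centroid lies 2.8/2 = 1.4 m below the top edge, so the top edge sits at h_top = 4.7069 − 1.4 = 3.3069 m below the surface.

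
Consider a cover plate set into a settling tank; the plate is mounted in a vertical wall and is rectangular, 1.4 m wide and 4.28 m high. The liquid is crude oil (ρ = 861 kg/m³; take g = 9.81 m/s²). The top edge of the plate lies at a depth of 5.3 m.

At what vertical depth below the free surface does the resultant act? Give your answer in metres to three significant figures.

h_p = 7.65 m

γ = ρg = 861 × 9.81 / 1000 = 8.44641 kN/m³.
The centroid lies 4.28/2 = 2.14 m below the top edge, so the centroid depth is h_c = 5.3 + 2.14 = 7.44 m.
A = 1.4 × 4.28 = 5.992 m².
Resultant F = γ·h_c·A = 8.44641 × 7.44 × 5.992 = 376.545 kN.
I_c = b·h³/12 = 1.4 × 4.28³/12 = 9.14699 m⁴.
Centre of pressure: y_p = y_c + I_c/(y_c·A) = 7.44 + 9.14699/(7.44 × 5.992) = 7.44 + 0.205179 = 7.64518 m along the plane.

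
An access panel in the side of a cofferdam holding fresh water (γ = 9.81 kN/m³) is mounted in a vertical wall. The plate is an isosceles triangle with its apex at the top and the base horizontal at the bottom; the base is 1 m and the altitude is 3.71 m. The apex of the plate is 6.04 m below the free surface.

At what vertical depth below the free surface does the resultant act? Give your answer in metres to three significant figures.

γ = 9.81 kN/m³.
With the apex up, the centroid sits 2h/3 = 2 × 3.71/3 = 2.47333 m below the apex, so the centroid depth is h_c = 6.04 + 2.47333 = 8.51333 m.
A = ½ × 1 × 3.71 = 1.855 m².
Resultant F = γ·h_c·A = 9.81 × 8.51333 × 1.855 = 154.922 kN.
I_c = b·h³/36 = 1 × 3.71³/36 = 1.41847 m⁴.
Centre of pressure: y_p = y_c + I_c/(y_c·A) = 8.51333 + 1.41847/(8.51333 × 1.855) = 8.51333 + 0.0898208 = 8.60315 m along the plane.

h_p = 8.60 m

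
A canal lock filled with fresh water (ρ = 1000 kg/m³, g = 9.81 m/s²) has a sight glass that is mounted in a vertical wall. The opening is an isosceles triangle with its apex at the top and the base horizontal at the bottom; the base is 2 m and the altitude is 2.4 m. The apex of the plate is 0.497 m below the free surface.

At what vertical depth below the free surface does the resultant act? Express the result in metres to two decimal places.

γ = ρg = 1000 × 9.81 = 9810 N/m³ = 9.81 kN/m³.
With the apex up, the centroid sits 2h/3 = 2 × 2.4/3 = 1.6 m below the apex, so the centroid depth is h_c = 0.497 + 1.6 = 2.097 m.
A = ½ × 2 × 2.4 = 2.4 m².
Resultant F = γ·h_c·A = 9.81 × 2.097 × 2.4 = 49.3718 kN.
I_c = b·h³/36 = 2 × 2.4³/36 = 0.768 m⁴.
Centre of pressure: y_p = y_c + I_c/(y_c·A) = 2.097 + 0.768/(2.097 × 2.4) = 2.097 + 0.152599 = 2.2496 m along the plane.

h_p = 2.25 m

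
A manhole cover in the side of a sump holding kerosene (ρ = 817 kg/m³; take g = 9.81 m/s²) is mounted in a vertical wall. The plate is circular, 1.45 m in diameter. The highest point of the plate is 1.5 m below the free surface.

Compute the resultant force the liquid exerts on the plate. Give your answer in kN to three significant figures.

F ≈ 29.4 kN

γ = ρg = 817 × 9.81 / 1000 = 8.01477 kN/m³.
The centroid is at the centre, 0.725 m below the top of the plate, so the centroid depth is h_c = 1.5 + 0.725 = 2.225 m.
A = π(0.725)² = 1.6513 m².
Resultant F = γ·h_c·A = 8.01477 × 2.225 × 1.6513 = 29.4474 kN.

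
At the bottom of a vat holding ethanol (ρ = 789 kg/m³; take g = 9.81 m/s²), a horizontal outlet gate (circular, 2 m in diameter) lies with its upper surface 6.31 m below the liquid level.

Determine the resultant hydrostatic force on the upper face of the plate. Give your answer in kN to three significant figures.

F ≈ 153 kN

γ = ρg = 789 × 9.81 / 1000 = 7.74009 kN/m³.
The plate is horizontal, so pressure is uniform at p = γ·h = 7.74009 × 6.31 = 48.84 kN/m².
A = π(1)² = 3.14159 m².
F = p·A = 48.84 × 3.14159 = 153.435 kN.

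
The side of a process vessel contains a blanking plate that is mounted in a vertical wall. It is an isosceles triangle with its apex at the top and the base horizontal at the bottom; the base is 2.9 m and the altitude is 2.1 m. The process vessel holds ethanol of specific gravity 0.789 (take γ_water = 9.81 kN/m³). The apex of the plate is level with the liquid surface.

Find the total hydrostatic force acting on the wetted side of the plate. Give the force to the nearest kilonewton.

γ = 0.789 × 9.81 = 7.74009 kN/m³.
With the apex up, the centroid sits 2h/3 = 2 × 2.1/3 = 1.4 m below the apex, so the centroid depth is h_c = 1.4 m.
A = ½ × 2.9 × 2.1 = 3.045 m².
Resultant F = γ·h_c·A = 7.74009 × 1.4 × 3.045 = 32.996 kN.

F ≈ 33 kN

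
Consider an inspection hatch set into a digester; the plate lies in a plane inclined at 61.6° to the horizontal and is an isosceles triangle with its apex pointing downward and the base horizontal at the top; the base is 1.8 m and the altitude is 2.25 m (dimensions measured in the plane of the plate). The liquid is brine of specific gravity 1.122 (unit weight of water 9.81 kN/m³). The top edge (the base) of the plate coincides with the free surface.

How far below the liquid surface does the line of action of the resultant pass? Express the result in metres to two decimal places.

h_p = 0.99 m

γ = 1.122 × 9.81 = 11.00682 kN/m³.
Let θ = 61.6° be the plate's angle to the horizontal; measure y along the incline from where the plane meets the free surface. Vertical depth h = y·sinθ with sinθ = 0.879649.
With the apex down, the centroid sits h/3 = 2.25/3 = 0.75 m below the base (the top edge), so y_c = 0.75 m and h_c = 0.75 × 0.879649 = 0.659737 m.
A = ½ × 1.8 × 2.25 = 2.025 m².
Resultant F = γ·h_c·A = 11.00682 × 0.659737 × 2.025 = 14.7048 kN.
I_c = b·h³/36 = 1.8 × 2.25³/36 = 0.569531 m⁴.
Centre of pressure: y_p = y_c + I_c/(y_c·A) = 0.75 + 0.569531/(0.75 × 2.025) = 0.75 + 0.375 = 1.125 m along the plane.
Vertically, h_p = y_p·sinθ = 1.125 × 0.879649 = 0.989605 m.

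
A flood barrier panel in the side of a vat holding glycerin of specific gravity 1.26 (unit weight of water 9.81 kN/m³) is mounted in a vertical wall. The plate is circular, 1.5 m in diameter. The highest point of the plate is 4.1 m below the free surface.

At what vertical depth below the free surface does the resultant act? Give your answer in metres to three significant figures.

γ = 1.26 × 9.81 = 12.3606 kN/m³.
The centroid is at the centre, 0.75 m below the top of the plate, so the centroid depth is h_c = 4.1 + 0.75 = 4.85 m.
A = π(0.75)² = 1.76715 m².
Resultant F = γ·h_c·A = 12.3606 × 4.85 × 1.76715 = 105.939 kN.
I_c = πr⁴/4 = π × 0.75⁴/4 = 0.248505 m⁴.
Centre of pressure: y_p = y_c + I_c/(y_c·A) = 4.85 + 0.248505/(4.85 × 1.76715) = 4.85 + 0.0289948 = 4.87899 m along the plane.

h_p = 4.88 m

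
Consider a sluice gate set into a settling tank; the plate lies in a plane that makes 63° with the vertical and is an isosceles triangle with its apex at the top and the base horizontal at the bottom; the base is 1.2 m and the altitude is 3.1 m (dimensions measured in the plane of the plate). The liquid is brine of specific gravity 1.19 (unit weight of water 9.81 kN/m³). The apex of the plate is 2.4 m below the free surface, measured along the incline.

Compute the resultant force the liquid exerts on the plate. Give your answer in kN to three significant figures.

γ = 1.19 × 9.81 = 11.6739 kN/m³.
The plate makes 63° with the vertical, i.e. θ = 90° − 63° = 27° to the horizontal. Measuring y along the incline from the free-surface line, vertical depth h = y·sinθ with sinθ = 0.453990.
With the apex up, the centroid sits 2h/3 = 2 × 3.1/3 = 2.06667 m below the apex, so y_c = 2.4 + 2.06667 = 4.46667 m and h_c = 4.46667 × 0.453990 = 2.02782 m.
A = ½ × 1.2 × 3.1 = 1.86 m².
Resultant F = γ·h_c·A = 11.6739 × 2.02782 × 1.86 = 44.031 kN.

F ≈ 44.0 kN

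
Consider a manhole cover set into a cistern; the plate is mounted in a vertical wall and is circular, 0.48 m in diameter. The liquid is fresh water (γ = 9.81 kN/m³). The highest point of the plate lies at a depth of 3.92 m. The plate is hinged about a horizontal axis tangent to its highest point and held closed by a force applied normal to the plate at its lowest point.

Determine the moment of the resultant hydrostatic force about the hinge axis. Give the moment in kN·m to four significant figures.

M ≈ 1.798 kN·m

γ = 9.81 kN/m³.
The centroid is at the centre, 0.24 m below the top of the plate, so the centroid depth is h_c = 3.92 + 0.24 = 4.16 m.
A = π(0.24)² = 0.180956 m².
Resultant F = γ·h_c·A = 9.81 × 4.16 × 0.180956 = 7.38474 kN.
I_c = πr⁴/4 = π × 0.24⁴/4 = 0.00260576 m⁴.
Centre of pressure: y_p = y_c + I_c/(y_c·A) = 4.16 + 0.00260576/(4.16 × 0.180956) = 4.16 + 0.00346153 = 4.16346 m along the plane.
The resultant acts 0.24 + 0.00346153 = 0.243462 m (along the plate) below the hinge at the top edge, so the moment about the hinge is M = F × 0.243462 = 7.38474 × 0.243462 = 1.7979 kN·m.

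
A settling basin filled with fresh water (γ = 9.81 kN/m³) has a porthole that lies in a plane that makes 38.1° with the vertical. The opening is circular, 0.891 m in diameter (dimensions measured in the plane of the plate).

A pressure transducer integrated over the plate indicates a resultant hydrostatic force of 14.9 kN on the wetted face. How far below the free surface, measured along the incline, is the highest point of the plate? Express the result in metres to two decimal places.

y_top ≈ 2.65 m

γ = 9.81 kN/m³.
A = π(0.4455)² = 0.623513 m².
From F = γ·h_c·A, the centroid depth is h_c = 14.9/(9.81 × 0.623513) = 2.43597 m.
The plate makes 38.1° with the vertical, i.e. θ = 90° − 38.1° = 51.9° to the horizontal. Measuring y along the incline from the free-surface line, vertical depth h = y·sinθ with sinθ = 0.786935.
Along the incline, y_c = h_c/sinθ = 2.43597/0.786935 = 3.09552 m.
The centroid is at the centre, 0.4455 m below the top of the plate, so the highest point sits at y_top = 3.09552 − 0.4455 = 2.65002 m along the incline.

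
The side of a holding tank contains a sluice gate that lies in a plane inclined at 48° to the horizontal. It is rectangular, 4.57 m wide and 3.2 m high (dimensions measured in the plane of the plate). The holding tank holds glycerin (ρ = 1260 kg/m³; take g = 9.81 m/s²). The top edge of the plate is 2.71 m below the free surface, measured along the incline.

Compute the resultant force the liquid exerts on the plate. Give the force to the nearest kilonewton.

F ≈ 579 kN

γ = ρg = 1260 × 9.81 / 1000 = 12.3606 kN/m³.
Let θ = 48° be the plate's angle to the horizontal; measure y along the incline from where the plane meets the free surface. Vertical depth h = y·sinθ with sinθ = 0.743145.
The centroid lies 3.2/2 = 1.6 m below the top edge, so y_c = 2.71 + 1.6 = 4.31 m and h_c = 4.31 × 0.743145 = 3.20295 m.
A = 4.57 × 3.2 = 14.624 m².
Resultant F = γ·h_c·A = 12.3606 × 3.20295 × 14.624 = 578.97 kN.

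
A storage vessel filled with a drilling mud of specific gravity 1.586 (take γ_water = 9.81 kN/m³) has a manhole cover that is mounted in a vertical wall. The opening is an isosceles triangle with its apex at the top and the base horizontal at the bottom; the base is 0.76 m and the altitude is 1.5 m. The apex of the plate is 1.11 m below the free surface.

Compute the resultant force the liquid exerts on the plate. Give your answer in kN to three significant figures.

γ = 1.586 × 9.81 = 15.55866 kN/m³.
With the apex up, the centroid sits 2h/3 = 2 × 1.5/3 = 1 m below the apex, so the centroid depth is h_c = 1.11 + 1 = 2.11 m.
A = ½ × 0.76 × 1.5 = 0.57 m².
Resultant F = γ·h_c·A = 15.55866 × 2.11 × 0.57 = 18.7124 kN.

F ≈ 18.7 kN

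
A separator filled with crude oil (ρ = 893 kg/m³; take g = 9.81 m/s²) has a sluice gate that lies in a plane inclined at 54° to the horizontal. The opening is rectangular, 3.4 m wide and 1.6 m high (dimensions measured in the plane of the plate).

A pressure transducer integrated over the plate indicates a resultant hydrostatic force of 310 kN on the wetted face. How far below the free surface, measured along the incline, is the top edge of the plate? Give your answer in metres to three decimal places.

y_top ≈ 7.241 m

γ = ρg = 893 × 9.81 / 1000 = 8.76033 kN/m³.
A = 3.4 × 1.6 = 5.44 m².
From F = γ·h_c·A, the centroid depth is h_c = 310/(8.76033 × 5.44) = 6.50493 m.
Let θ = 54° be the plate's angle to the horizontal; measure y along the incline from where the plane meets the free surface. Vertical depth h = y·sinθ with sinθ = 0.809017.
Along the incline, y_c = h_c/sinθ = 6.50493/0.809017 = 8.04054 m.
The centroid lies 1.6/2 = 0.8 m below the top edge, so the top edge sits at y_top = 8.04054 − 0.8 = 7.24054 m along the incline.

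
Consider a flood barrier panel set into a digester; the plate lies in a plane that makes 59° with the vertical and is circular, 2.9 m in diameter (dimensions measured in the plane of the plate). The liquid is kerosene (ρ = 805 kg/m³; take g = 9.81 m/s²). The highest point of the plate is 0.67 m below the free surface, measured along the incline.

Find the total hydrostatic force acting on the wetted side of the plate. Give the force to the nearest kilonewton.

γ = ρg = 805 × 9.81 / 1000 = 7.89705 kN/m³.
The plate makes 59° with the vertical, i.e. θ = 90° − 59° = 31° to the horizontal. Measuring y along the incline from the free-surface line, vertical depth h = y·sinθ with sinθ = 0.515038.
The centroid is at the centre, 1.45 m below the top of the plate, so y_c = 0.67 + 1.45 = 2.12 m and h_c = 2.12 × 0.515038 = 1.09188 m.
A = π(1.45)² = 6.6052 m².
Resultant F = γ·h_c·A = 7.89705 × 1.09188 × 6.6052 = 56.9542 kN.

F ≈ 57 kN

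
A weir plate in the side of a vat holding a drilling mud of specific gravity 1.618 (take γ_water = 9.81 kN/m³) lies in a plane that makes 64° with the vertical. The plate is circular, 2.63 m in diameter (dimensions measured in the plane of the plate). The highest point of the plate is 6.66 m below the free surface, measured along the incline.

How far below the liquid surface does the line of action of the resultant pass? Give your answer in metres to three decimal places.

γ = 1.618 × 9.81 = 15.87258 kN/m³.
The plate makes 64° with the vertical, i.e. θ = 90° − 64° = 26° to the horizontal. Measuring y along the incline from the free-surface line, vertical depth h = y·sinθ with sinθ = 0.438371.
The centroid is at the centre, 1.315 m below the top of the plate, so y_c = 6.66 + 1.315 = 7.975 m and h_c = 7.975 × 0.438371 = 3.49601 m.
A = π(1.315)² = 5.43252 m².
Resultant F = γ·h_c·A = 15.87258 × 3.49601 × 5.43252 = 301.454 kN.
I_c = πr⁴/4 = π × 1.315⁴/4 = 2.34851 m⁴.
Centre of pressure: y_p = y_c + I_c/(y_c·A) = 7.975 + 2.34851/(7.975 × 5.43252) = 7.975 + 0.0542076 = 8.02921 m along the plane.
Vertically, h_p = y_p·sinθ = 8.02921 × 0.438371 = 3.51977 m.

h_p = 3.520 m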